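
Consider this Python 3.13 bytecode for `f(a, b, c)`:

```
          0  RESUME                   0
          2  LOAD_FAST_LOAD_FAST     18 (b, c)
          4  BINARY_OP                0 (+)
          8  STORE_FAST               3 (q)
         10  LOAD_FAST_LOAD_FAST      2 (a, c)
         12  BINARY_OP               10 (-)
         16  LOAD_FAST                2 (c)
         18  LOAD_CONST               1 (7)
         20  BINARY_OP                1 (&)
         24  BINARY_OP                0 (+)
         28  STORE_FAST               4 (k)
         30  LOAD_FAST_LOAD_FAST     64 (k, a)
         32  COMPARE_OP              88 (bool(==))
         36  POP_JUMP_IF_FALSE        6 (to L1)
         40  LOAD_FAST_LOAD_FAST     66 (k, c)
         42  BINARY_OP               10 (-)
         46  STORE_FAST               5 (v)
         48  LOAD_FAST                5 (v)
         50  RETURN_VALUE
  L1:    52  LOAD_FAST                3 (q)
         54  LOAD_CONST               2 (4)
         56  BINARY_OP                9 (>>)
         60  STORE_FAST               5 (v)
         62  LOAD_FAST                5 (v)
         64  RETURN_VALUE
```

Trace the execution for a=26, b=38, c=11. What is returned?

LOAD_FAST_LOAD_FAST b,c → push 38,11. Stack: [38, 11]
BINARY_OP + → 38 + 11 = 49. Stack: [49]
STORE_FAST q → q=49. Stack: []
LOAD_FAST_LOAD_FAST a,c → push 26,11. Stack: [26, 11]
BINARY_OP - → 26 - 11 = 15. Stack: [15]
LOAD_FAST c → push 11. Stack: [15, 11]
LOAD_CONST → push 7. Stack: [15, 11, 7]
BINARY_OP & → 11 & 7 = 3. Stack: [15, 3]
BINARY_OP + → 15 + 3 = 18. Stack: [18]
STORE_FAST k → k=18. Stack: []
LOAD_FAST_LOAD_FAST k,a → push 18,26. Stack: [18, 26]
COMPARE_OP bool(==) → 18 vs 26 = False. Stack: [False]
POP_JUMP_IF_FALSE → pop False; jump. Stack: []
LOAD_FAST q → push 49. Stack: [49]
LOAD_CONST → push 4. Stack: [49, 4]
BINARY_OP >> → 49 >> 4 = 3. Stack: [3]
STORE_FAST v → v=3. Stack: []
LOAD_FAST v → push 3. Stack: [3]
RETURN_VALUE → return 3.

3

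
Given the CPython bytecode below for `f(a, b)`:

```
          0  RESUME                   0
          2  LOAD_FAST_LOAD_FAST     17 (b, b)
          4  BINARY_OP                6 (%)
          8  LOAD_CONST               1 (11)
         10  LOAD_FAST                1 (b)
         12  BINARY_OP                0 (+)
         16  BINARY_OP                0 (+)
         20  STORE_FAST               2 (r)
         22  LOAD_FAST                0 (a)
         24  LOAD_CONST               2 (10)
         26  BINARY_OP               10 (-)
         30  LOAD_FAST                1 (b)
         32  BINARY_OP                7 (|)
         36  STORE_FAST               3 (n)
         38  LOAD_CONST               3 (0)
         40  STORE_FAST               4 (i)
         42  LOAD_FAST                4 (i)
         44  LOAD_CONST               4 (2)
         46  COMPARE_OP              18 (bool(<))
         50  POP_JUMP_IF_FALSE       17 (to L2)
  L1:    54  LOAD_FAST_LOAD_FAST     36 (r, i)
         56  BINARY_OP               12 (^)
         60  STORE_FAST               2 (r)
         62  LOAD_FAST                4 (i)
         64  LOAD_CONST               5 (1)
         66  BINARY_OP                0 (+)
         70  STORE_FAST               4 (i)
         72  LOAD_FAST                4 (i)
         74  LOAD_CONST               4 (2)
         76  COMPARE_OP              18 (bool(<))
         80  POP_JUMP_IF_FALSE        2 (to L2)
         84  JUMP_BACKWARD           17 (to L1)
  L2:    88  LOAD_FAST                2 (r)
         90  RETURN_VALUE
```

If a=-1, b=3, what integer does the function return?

15

LOAD_FAST_LOAD_FAST b,b → push 3,3. Stack: [3, 3]
BINARY_OP % → 3 % 3 = 0. Stack: [0]
LOAD_CONST → push 11. Stack: [0, 11]
LOAD_FAST b → push 3. Stack: [0, 11, 3]
BINARY_OP + → 11 + 3 = 14. Stack: [0, 14]
BINARY_OP + → 0 + 14 = 14. Stack: [14]
STORE_FAST r → r=14. Stack: []
LOAD_FAST a → push -1. Stack: [-1]
LOAD_CONST → push 10. Stack: [-1, 10]
BINARY_OP - → -1 - 10 = -11. Stack: [-11]
LOAD_FAST b → push 3. Stack: [-11, 3]
BINARY_OP | → -11 | 3 = -9. Stack: [-9]
STORE_FAST n → n=-9. Stack: []
LOAD_CONST → push 0. Stack: [0]
STORE_FAST i → i=0. Stack: []
LOAD_FAST i → push 0. Stack: [0]
LOAD_CONST → push 2. Stack: [0, 2]
COMPARE_OP bool(<) → 0 vs 2 = True. Stack: [True]
POP_JUMP_IF_FALSE → pop True; no jump. Stack: []
LOAD_FAST_LOAD_FAST r,i → push 14,0. Stack: [14, 0]
BINARY_OP ^ → 14 ^ 0 = 14. Stack: [14]
STORE_FAST r → r=14. Stack: []
LOAD_FAST i → push 0. Stack: [0]
LOAD_CONST → push 1. Stack: [0, 1]
BINARY_OP + → 0 + 1 = 1. Stack: [1]
STORE_FAST i → i=1. Stack: []
LOAD_FAST i → push 1. Stack: [1]
LOAD_CONST → push 2. Stack: [1, 2]
COMPARE_OP bool(<) → 1 vs 2 = True. Stack: [True]
POP_JUMP_IF_FALSE → pop True; no jump. Stack: []
LOAD_FAST_LOAD_FAST r,i → push 14,1. Stack: [14, 1]
BINARY_OP ^ → 14 ^ 1 = 15. Stack: [15]
STORE_FAST r → r=15. Stack: []
LOAD_FAST i → push 1. Stack: [1]
LOAD_CONST → push 1. Stack: [1, 1]
BINARY_OP + → 1 + 1 = 2. Stack: [2]
STORE_FAST i → i=2. Stack: []
LOAD_FAST i → push 2. Stack: [2]
LOAD_CONST → push 2. Stack: [2, 2]
COMPARE_OP bool(<) → 2 vs 2 = False. Stack: [False]
POP_JUMP_IF_FALSE → pop False; jump. Stack: []
LOAD_FAST r → push 15. Stack: [15]
RETURN_VALUE → return 15.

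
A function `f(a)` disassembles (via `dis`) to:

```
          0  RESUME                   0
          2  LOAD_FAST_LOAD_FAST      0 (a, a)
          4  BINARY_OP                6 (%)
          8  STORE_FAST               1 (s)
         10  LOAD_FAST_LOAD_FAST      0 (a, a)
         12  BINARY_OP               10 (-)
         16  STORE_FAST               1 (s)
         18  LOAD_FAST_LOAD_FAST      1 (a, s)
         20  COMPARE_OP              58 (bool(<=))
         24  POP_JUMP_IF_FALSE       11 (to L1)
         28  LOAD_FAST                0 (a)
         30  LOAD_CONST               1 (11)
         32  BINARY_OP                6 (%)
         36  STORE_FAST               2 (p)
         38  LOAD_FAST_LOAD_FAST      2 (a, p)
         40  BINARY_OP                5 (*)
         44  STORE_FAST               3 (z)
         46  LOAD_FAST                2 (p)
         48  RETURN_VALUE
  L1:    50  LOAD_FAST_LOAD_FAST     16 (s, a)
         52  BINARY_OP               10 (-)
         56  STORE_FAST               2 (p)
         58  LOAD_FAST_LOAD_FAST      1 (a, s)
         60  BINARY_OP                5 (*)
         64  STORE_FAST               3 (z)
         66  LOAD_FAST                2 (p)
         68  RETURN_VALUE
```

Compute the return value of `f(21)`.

LOAD_FAST_LOAD_FAST a,a → push 21,21. Stack: [21, 21]
BINARY_OP % → 21 % 21 = 0. Stack: [0]
STORE_FAST s → s=0. Stack: []
LOAD_FAST_LOAD_FAST a,a → push 21,21. Stack: [21, 21]
BINARY_OP - → 21 - 21 = 0. Stack: [0]
STORE_FAST s → s=0. Stack: []
LOAD_FAST_LOAD_FAST a,s → push 21,0. Stack: [21, 0]
COMPARE_OP bool(<=) → 21 vs 0 = False. Stack: [False]
POP_JUMP_IF_FALSE → pop False; jump. Stack: []
LOAD_FAST_LOAD_FAST s,a → push 0,21. Stack: [0, 21]
BINARY_OP - → 0 - 21 = -21. Stack: [-21]
STORE_FAST p → p=-21. Stack: []
LOAD_FAST_LOAD_FAST a,s → push 21,0. Stack: [21, 0]
BINARY_OP * → 21 * 0 = 0. Stack: [0]
STORE_FAST z → z=0. Stack: []
LOAD_FAST p → push -21. Stack: [-21]
RETURN_VALUE → return -21.

-21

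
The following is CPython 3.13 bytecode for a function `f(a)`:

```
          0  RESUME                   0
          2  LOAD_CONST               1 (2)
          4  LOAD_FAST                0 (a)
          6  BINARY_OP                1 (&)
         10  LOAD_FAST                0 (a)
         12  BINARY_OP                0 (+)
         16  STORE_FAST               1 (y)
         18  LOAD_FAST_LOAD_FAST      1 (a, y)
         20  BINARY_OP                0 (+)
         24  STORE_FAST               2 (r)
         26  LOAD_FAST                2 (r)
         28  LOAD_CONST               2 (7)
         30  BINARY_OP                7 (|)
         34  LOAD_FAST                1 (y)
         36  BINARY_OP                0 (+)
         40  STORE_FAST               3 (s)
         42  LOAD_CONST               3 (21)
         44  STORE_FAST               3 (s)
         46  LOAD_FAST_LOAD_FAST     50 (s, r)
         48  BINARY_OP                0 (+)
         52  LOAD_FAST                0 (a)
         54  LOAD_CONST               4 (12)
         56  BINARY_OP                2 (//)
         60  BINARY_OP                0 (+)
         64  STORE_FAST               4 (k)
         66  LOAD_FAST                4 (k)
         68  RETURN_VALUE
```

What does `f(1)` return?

LOAD_CONST → push 2. Stack: [2]
LOAD_FAST a → push 1. Stack: [2, 1]
BINARY_OP & → 2 & 1 = 0. Stack: [0]
LOAD_FAST a → push 1. Stack: [0, 1]
BINARY_OP + → 0 + 1 = 1. Stack: [1]
STORE_FAST y → y=1. Stack: []
LOAD_FAST_LOAD_FAST a,y → push 1,1. Stack: [1, 1]
BINARY_OP + → 1 + 1 = 2. Stack: [2]
STORE_FAST r → r=2. Stack: []
LOAD_FAST r → push 2. Stack: [2]
LOAD_CONST → push 7. Stack: [2, 7]
BINARY_OP | → 2 | 7 = 7. Stack: [7]
LOAD_FAST y → push 1. Stack: [7, 1]
BINARY_OP + → 7 + 1 = 8. Stack: [8]
STORE_FAST s → s=8. Stack: []
LOAD_CONST → push 21. Stack: [21]
STORE_FAST s → s=21. Stack: []
LOAD_FAST_LOAD_FAST s,r → push 21,2. Stack: [21, 2]
BINARY_OP + → 21 + 2 = 23. Stack: [23]
LOAD_FAST a → push 1. Stack: [23, 1]
LOAD_CONST → push 12. Stack: [23, 1, 12]
BINARY_OP // → 1 // 12 = 0. Stack: [23, 0]
BINARY_OP + → 23 + 0 = 23. Stack: [23]
STORE_FAST k → k=23. Stack: []
LOAD_FAST k → push 23. Stack: [23]
RETURN_VALUE → return 23.

23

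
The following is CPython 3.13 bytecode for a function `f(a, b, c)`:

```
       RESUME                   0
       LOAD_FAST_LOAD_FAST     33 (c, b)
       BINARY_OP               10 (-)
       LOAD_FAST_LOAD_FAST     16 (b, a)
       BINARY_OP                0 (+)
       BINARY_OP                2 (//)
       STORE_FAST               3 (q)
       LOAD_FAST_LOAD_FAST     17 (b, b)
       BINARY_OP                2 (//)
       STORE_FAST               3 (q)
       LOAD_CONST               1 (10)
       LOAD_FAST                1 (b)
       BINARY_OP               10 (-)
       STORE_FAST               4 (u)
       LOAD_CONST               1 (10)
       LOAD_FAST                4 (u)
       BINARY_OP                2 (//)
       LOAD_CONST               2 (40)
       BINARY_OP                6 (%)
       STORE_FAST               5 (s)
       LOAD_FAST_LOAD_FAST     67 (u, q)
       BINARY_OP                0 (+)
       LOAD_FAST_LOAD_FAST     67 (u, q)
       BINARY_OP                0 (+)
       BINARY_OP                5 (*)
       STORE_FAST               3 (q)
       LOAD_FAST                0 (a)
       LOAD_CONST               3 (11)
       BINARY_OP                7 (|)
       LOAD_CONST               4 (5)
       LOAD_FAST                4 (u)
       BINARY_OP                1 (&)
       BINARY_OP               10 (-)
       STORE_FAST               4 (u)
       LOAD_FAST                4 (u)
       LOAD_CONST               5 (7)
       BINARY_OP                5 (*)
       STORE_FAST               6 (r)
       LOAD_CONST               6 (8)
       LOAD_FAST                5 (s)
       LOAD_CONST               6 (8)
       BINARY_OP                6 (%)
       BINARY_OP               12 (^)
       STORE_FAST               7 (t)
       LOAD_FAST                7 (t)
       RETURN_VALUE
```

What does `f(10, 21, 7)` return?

LOAD_FAST_LOAD_FAST c,b → push 7,21. Stack: [7, 21]
BINARY_OP - → 7 - 21 = -14. Stack: [-14]
LOAD_FAST_LOAD_FAST b,a → push 21,10. Stack: [-14, 21, 10]
BINARY_OP + → 21 + 10 = 31. Stack: [-14, 31]
BINARY_OP // → -14 // 31 = -1. Stack: [-1]
STORE_FAST q → q=-1. Stack: []
LOAD_FAST_LOAD_FAST b,b → push 21,21. Stack: [21, 21]
BINARY_OP // → 21 // 21 = 1. Stack: [1]
STORE_FAST q → q=1. Stack: []
LOAD_CONST → push 10. Stack: [10]
LOAD_FAST b → push 21. Stack: [10, 21]
BINARY_OP - → 10 - 21 = -11. Stack: [-11]
STORE_FAST u → u=-11. Stack: []
LOAD_CONST → push 10. Stack: [10]
LOAD_FAST u → push -11. Stack: [10, -11]
BINARY_OP // → 10 // -11 = -1. Stack: [-1]
LOAD_CONST → push 40. Stack: [-1, 40]
BINARY_OP % → -1 % 40 = 39. Stack: [39]
STORE_FAST s → s=39. Stack: []
LOAD_FAST_LOAD_FAST u,q → push -11,1. Stack: [-11, 1]
BINARY_OP + → -11 + 1 = -10. Stack: [-10]
LOAD_FAST_LOAD_FAST u,q → push -11,1. Stack: [-10, -11, 1]
BINARY_OP + → -11 + 1 = -10. Stack: [-10, -10]
BINARY_OP * → -10 * -10 = 100. Stack: [100]
STORE_FAST q → q=100. Stack: []
LOAD_FAST a → push 10. Stack: [10]
LOAD_CONST → push 11. Stack: [10, 11]
BINARY_OP | → 10 | 11 = 11. Stack: [11]
LOAD_CONST → push 5. Stack: [11, 5]
LOAD_FAST u → push -11. Stack: [11, 5, -11]
BINARY_OP & → 5 & -11 = 5. Stack: [11, 5]
BINARY_OP - → 11 - 5 = 6. Stack: [6]
STORE_FAST u → u=6. Stack: []
LOAD_FAST u → push 6. Stack: [6]
LOAD_CONST → push 7. Stack: [6, 7]
BINARY_OP * → 6 * 7 = 42. Stack: [42]
STORE_FAST r → r=42. Stack: []
LOAD_CONST → push 8. Stack: [8]
LOAD_FAST s → push 39. Stack: [8, 39]
LOAD_CONST → push 8. Stack: [8, 39, 8]
BINARY_OP % → 39 % 8 = 7. Stack: [8, 7]
BINARY_OP ^ → 8 ^ 7 = 15. Stack: [15]
STORE_FAST t → t=15. Stack: []
LOAD_FAST t → push 15. Stack: [15]
RETURN_VALUE → return 15.

15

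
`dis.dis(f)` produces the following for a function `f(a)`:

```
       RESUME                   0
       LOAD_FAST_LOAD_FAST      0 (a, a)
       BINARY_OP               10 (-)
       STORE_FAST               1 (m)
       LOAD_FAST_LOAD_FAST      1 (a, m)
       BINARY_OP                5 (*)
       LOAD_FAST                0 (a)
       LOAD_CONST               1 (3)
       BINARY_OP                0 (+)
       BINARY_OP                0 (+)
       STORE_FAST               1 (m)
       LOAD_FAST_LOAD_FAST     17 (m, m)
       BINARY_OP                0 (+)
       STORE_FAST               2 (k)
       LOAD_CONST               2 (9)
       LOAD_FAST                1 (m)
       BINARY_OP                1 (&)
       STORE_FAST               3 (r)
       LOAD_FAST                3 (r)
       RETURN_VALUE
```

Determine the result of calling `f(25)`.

8

LOAD_FAST_LOAD_FAST a,a → push 25,25. Stack: [25, 25]
BINARY_OP - → 25 - 25 = 0. Stack: [0]
STORE_FAST m → m=0. Stack: []
LOAD_FAST_LOAD_FAST a,m → push 25,0. Stack: [25, 0]
BINARY_OP * → 25 * 0 = 0. Stack: [0]
LOAD_FAST a → push 25. Stack: [0, 25]
LOAD_CONST → push 3. Stack: [0, 25, 3]
BINARY_OP + → 25 + 3 = 28. Stack: [0, 28]
BINARY_OP + → 0 + 28 = 28. Stack: [28]
STORE_FAST m → m=28. Stack: []
LOAD_FAST_LOAD_FAST m,m → push 28,28. Stack: [28, 28]
BINARY_OP + → 28 + 28 = 56. Stack: [56]
STORE_FAST k → k=56. Stack: []
LOAD_CONST → push 9. Stack: [9]
LOAD_FAST m → push 28. Stack: [9, 28]
BINARY_OP & → 9 & 28 = 8. Stack: [8]
STORE_FAST r → r=8. Stack: []
LOAD_FAST r → push 8. Stack: [8]
RETURN_VALUE → return 8.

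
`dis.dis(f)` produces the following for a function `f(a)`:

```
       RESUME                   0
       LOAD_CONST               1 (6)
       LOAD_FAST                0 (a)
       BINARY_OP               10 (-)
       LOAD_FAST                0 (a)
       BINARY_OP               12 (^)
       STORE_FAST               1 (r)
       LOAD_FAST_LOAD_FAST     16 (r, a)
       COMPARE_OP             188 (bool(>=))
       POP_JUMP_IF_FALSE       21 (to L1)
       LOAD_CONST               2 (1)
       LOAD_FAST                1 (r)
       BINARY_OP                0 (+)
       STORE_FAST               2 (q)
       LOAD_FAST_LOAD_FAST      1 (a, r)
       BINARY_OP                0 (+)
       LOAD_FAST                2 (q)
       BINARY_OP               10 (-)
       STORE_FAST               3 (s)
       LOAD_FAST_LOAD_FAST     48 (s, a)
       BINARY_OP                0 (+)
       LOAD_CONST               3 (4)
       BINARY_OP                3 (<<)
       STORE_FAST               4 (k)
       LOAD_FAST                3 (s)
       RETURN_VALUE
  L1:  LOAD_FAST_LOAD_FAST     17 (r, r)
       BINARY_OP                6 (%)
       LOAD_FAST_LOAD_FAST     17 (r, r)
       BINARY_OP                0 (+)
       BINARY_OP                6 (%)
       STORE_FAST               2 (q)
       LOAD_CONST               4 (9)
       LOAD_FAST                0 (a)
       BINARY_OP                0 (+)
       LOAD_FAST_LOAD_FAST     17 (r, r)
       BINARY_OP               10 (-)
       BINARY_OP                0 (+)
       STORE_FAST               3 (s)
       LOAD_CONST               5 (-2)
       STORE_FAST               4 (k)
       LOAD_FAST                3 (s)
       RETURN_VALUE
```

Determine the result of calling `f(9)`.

18

LOAD_CONST → push 6. Stack: [6]
LOAD_FAST a → push 9. Stack: [6, 9]
BINARY_OP - → 6 - 9 = -3. Stack: [-3]
LOAD_FAST a → push 9. Stack: [-3, 9]
BINARY_OP ^ → -3 ^ 9 = -12. Stack: [-12]
STORE_FAST r → r=-12. Stack: []
LOAD_FAST_LOAD_FAST r,a → push -12,9. Stack: [-12, 9]
COMPARE_OP bool(>=) → -12 vs 9 = False. Stack: [False]
POP_JUMP_IF_FALSE → pop False; jump. Stack: []
LOAD_FAST_LOAD_FAST r,r → push -12,-12. Stack: [-12, -12]
BINARY_OP % → -12 % -12 = 0. Stack: [0]
LOAD_FAST_LOAD_FAST r,r → push -12,-12. Stack: [0, -12, -12]
BINARY_OP + → -12 + -12 = -24. Stack: [0, -24]
BINARY_OP % → 0 % -24 = 0. Stack: [0]
STORE_FAST q → q=0. Stack: []
LOAD_CONST → push 9. Stack: [9]
LOAD_FAST a → push 9. Stack: [9, 9]
BINARY_OP + → 9 + 9 = 18. Stack: [18]
LOAD_FAST_LOAD_FAST r,r → push -12,-12. Stack: [18, -12, -12]
BINARY_OP - → -12 - -12 = 0. Stack: [18, 0]
BINARY_OP + → 18 + 0 = 18. Stack: [18]
STORE_FAST s → s=18. Stack: []
LOAD_CONST → push -2. Stack: [-2]
STORE_FAST k → k=-2. Stack: []
LOAD_FAST s → push 18. Stack: [18]
RETURN_VALUE → return 18.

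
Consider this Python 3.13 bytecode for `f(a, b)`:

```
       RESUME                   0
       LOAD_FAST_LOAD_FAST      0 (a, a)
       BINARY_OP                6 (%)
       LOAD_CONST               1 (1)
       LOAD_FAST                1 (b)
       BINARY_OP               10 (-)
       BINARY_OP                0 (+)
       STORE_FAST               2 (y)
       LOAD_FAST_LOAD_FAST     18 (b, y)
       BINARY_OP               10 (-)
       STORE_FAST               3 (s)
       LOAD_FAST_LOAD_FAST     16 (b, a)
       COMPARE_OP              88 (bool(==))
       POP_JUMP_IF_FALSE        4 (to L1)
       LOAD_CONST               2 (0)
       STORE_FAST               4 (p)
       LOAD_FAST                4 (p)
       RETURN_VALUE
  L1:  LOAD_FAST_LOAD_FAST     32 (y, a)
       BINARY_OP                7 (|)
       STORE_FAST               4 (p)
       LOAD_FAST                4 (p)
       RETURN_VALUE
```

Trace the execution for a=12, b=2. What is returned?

-1

LOAD_FAST_LOAD_FAST a,a → push 12,12. Stack: [12, 12]
BINARY_OP % → 12 % 12 = 0. Stack: [0]
LOAD_CONST → push 1. Stack: [0, 1]
LOAD_FAST b → push 2. Stack: [0, 1, 2]
BINARY_OP - → 1 - 2 = -1. Stack: [0, -1]
BINARY_OP + → 0 + -1 = -1. Stack: [-1]
STORE_FAST y → y=-1. Stack: []
LOAD_FAST_LOAD_FAST b,y → push 2,-1. Stack: [2, -1]
BINARY_OP - → 2 - -1 = 3. Stack: [3]
STORE_FAST s → s=3. Stack: []
LOAD_FAST_LOAD_FAST b,a → push 2,12. Stack: [2, 12]
COMPARE_OP bool(==) → 2 vs 12 = False. Stack: [False]
POP_JUMP_IF_FALSE → pop False; jump. Stack: []
LOAD_FAST_LOAD_FAST y,a → push -1,12. Stack: [-1, 12]
BINARY_OP | → -1 | 12 = -1. Stack: [-1]
STORE_FAST p → p=-1. Stack: []
LOAD_FAST p → push -1. Stack: [-1]
RETURN_VALUE → return -1.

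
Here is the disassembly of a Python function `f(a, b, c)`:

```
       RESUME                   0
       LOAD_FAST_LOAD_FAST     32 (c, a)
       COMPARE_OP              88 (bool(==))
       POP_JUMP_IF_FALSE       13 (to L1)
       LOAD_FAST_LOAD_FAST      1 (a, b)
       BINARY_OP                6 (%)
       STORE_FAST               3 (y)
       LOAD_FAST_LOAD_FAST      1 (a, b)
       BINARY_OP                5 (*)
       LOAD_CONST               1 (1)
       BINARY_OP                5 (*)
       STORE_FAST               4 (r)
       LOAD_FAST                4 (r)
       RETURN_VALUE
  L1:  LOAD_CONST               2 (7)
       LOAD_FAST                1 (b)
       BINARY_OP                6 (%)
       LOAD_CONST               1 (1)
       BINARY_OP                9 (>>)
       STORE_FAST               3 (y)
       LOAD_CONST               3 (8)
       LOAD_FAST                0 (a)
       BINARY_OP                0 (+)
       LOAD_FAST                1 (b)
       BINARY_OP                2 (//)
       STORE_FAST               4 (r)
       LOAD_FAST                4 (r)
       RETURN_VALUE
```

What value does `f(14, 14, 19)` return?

LOAD_FAST_LOAD_FAST c,a → push 19,14. Stack: [19, 14]
COMPARE_OP bool(==) → 19 vs 14 = False. Stack: [False]
POP_JUMP_IF_FALSE → pop False; jump. Stack: []
LOAD_CONST → push 7. Stack: [7]
LOAD_FAST b → push 14. Stack: [7, 14]
BINARY_OP % → 7 % 14 = 7. Stack: [7]
LOAD_CONST → push 1. Stack: [7, 1]
BINARY_OP >> → 7 >> 1 = 3. Stack: [3]
STORE_FAST y → y=3. Stack: []
LOAD_CONST → push 8. Stack: [8]
LOAD_FAST a → push 14. Stack: [8, 14]
BINARY_OP + → 8 + 14 = 22. Stack: [22]
LOAD_FAST b → push 14. Stack: [22, 14]
BINARY_OP // → 22 // 14 = 1. Stack: [1]
STORE_FAST r → r=1. Stack: []
LOAD_FAST r → push 1. Stack: [1]
RETURN_VALUE → return 1.

1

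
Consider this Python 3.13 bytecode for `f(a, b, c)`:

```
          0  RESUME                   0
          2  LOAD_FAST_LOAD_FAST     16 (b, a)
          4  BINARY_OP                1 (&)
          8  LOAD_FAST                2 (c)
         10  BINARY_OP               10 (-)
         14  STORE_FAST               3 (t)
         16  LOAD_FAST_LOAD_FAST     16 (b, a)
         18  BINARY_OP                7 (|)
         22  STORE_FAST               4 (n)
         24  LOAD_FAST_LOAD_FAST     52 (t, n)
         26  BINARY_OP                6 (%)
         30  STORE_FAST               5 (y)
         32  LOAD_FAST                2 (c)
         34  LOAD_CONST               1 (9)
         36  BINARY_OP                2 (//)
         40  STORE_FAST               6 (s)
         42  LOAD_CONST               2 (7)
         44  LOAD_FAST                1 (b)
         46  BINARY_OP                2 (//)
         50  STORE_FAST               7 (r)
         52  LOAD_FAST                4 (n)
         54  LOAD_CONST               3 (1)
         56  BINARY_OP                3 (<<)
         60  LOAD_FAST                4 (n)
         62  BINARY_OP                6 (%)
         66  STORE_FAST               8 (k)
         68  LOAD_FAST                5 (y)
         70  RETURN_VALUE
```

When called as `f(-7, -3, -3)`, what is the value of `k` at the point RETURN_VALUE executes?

0

LOAD_FAST_LOAD_FAST b,a → push -3,-7. Stack: [-3, -7]
BINARY_OP & → -3 & -7 = -7. Stack: [-7]
LOAD_FAST c → push -3. Stack: [-7, -3]
BINARY_OP - → -7 - -3 = -4. Stack: [-4]
STORE_FAST t → t=-4. Stack: []
LOAD_FAST_LOAD_FAST b,a → push -3,-7. Stack: [-3, -7]
BINARY_OP | → -3 | -7 = -3. Stack: [-3]
STORE_FAST n → n=-3. Stack: []
LOAD_FAST_LOAD_FAST t,n → push -4,-3. Stack: [-4, -3]
BINARY_OP % → -4 % -3 = -1. Stack: [-1]
STORE_FAST y → y=-1. Stack: []
LOAD_FAST c → push -3. Stack: [-3]
LOAD_CONST → push 9. Stack: [-3, 9]
BINARY_OP // → -3 // 9 = -1. Stack: [-1]
STORE_FAST s → s=-1. Stack: []
LOAD_CONST → push 7. Stack: [7]
LOAD_FAST b → push -3. Stack: [7, -3]
BINARY_OP // → 7 // -3 = -3. Stack: [-3]
STORE_FAST r → r=-3. Stack: []
LOAD_FAST n → push -3. Stack: [-3]
LOAD_CONST → push 1. Stack: [-3, 1]
BINARY_OP << → -3 << 1 = -6. Stack: [-6]
LOAD_FAST n → push -3. Stack: [-6, -3]
BINARY_OP % → -6 % -3 = 0. Stack: [0]
STORE_FAST k → k=0. Stack: []
LOAD_FAST y → push -1. Stack: [-1]
RETURN_VALUE → return -1.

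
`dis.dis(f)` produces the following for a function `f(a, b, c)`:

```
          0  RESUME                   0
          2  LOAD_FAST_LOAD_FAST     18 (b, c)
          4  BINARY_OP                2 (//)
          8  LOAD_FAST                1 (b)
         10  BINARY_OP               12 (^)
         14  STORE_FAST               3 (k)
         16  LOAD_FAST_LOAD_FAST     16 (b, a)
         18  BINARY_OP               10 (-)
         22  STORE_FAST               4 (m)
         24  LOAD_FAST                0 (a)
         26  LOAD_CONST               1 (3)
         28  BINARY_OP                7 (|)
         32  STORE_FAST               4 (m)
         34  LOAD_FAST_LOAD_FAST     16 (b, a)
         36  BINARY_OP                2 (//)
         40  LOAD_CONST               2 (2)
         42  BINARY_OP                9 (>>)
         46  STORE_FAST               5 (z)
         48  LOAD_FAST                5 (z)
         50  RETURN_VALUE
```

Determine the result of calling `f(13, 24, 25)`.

0

LOAD_FAST_LOAD_FAST b,c → push 24,25. Stack: [24, 25]
BINARY_OP // → 24 // 25 = 0. Stack: [0]
LOAD_FAST b → push 24. Stack: [0, 24]
BINARY_OP ^ → 0 ^ 24 = 24. Stack: [24]
STORE_FAST k → k=24. Stack: []
LOAD_FAST_LOAD_FAST b,a → push 24,13. Stack: [24, 13]
BINARY_OP - → 24 - 13 = 11. Stack: [11]
STORE_FAST m → m=11. Stack: []
LOAD_FAST a → push 13. Stack: [13]
LOAD_CONST → push 3. Stack: [13, 3]
BINARY_OP | → 13 | 3 = 15. Stack: [15]
STORE_FAST m → m=15. Stack: []
LOAD_FAST_LOAD_FAST b,a → push 24,13. Stack: [24, 13]
BINARY_OP // → 24 // 13 = 1. Stack: [1]
LOAD_CONST → push 2. Stack: [1, 2]
BINARY_OP >> → 1 >> 2 = 0. Stack: [0]
STORE_FAST z → z=0. Stack: []
LOAD_FAST z → push 0. Stack: [0]
RETURN_VALUE → return 0.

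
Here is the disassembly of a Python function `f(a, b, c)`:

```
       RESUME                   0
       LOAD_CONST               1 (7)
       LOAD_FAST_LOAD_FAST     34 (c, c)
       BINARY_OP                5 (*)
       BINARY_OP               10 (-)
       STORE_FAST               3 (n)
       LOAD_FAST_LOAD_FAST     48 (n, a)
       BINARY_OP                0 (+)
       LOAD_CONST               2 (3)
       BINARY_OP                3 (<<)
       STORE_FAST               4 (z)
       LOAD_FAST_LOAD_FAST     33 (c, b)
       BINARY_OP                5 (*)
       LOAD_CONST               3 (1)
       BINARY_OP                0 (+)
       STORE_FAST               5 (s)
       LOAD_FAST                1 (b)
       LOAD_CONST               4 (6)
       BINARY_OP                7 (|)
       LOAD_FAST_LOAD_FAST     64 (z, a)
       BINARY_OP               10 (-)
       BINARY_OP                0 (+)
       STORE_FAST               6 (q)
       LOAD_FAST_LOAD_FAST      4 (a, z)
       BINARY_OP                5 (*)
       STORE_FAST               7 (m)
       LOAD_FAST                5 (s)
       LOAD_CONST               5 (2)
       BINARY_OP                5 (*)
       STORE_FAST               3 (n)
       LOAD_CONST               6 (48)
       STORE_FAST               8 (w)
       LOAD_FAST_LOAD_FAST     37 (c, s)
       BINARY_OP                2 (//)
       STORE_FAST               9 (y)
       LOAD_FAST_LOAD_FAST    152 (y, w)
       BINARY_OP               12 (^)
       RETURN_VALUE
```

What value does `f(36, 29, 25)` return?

LOAD_CONST → push 7. Stack: [7]
LOAD_FAST_LOAD_FAST c,c → push 25,25. Stack: [7, 25, 25]
BINARY_OP * → 25 * 25 = 625. Stack: [7, 625]
BINARY_OP - → 7 - 625 = -618. Stack: [-618]
STORE_FAST n → n=-618. Stack: []
LOAD_FAST_LOAD_FAST n,a → push -618,36. Stack: [-618, 36]
BINARY_OP + → -618 + 36 = -582. Stack: [-582]
LOAD_CONST → push 3. Stack: [-582, 3]
BINARY_OP << → -582 << 3 = -4656. Stack: [-4656]
STORE_FAST z → z=-4656. Stack: []
LOAD_FAST_LOAD_FAST c,b → push 25,29. Stack: [25, 29]
BINARY_OP * → 25 * 29 = 725. Stack: [725]
LOAD_CONST → push 1. Stack: [725, 1]
BINARY_OP + → 725 + 1 = 726. Stack: [726]
STORE_FAST s → s=726. Stack: []
LOAD_FAST b → push 29. Stack: [29]
LOAD_CONST → push 6. Stack: [29, 6]
BINARY_OP | → 29 | 6 = 31. Stack: [31]
LOAD_FAST_LOAD_FAST z,a → push -4656,36. Stack: [31, -4656, 36]
BINARY_OP - → -4656 - 36 = -4692. Stack: [31, -4692]
BINARY_OP + → 31 + -4692 = -4661. Stack: [-4661]
STORE_FAST q → q=-4661. Stack: []
LOAD_FAST_LOAD_FAST a,z → push 36,-4656. Stack: [36, -4656]
BINARY_OP * → 36 * -4656 = -167616. Stack: [-167616]
STORE_FAST m → m=-167616. Stack: []
LOAD_FAST s → push 726. Stack: [726]
LOAD_CONST → push 2. Stack: [726, 2]
BINARY_OP * → 726 * 2 = 1452. Stack: [1452]
STORE_FAST n → n=1452. Stack: []
LOAD_CONST → push 48. Stack: [48]
STORE_FAST w → w=48. Stack: []
LOAD_FAST_LOAD_FAST c,s → push 25,726. Stack: [25, 726]
BINARY_OP // → 25 // 726 = 0. Stack: [0]
STORE_FAST y → y=0. Stack: []
LOAD_FAST_LOAD_FAST y,w → push 0,48. Stack: [0, 48]
BINARY_OP ^ → 0 ^ 48 = 48. Stack: [48]
RETURN_VALUE → return 48.

48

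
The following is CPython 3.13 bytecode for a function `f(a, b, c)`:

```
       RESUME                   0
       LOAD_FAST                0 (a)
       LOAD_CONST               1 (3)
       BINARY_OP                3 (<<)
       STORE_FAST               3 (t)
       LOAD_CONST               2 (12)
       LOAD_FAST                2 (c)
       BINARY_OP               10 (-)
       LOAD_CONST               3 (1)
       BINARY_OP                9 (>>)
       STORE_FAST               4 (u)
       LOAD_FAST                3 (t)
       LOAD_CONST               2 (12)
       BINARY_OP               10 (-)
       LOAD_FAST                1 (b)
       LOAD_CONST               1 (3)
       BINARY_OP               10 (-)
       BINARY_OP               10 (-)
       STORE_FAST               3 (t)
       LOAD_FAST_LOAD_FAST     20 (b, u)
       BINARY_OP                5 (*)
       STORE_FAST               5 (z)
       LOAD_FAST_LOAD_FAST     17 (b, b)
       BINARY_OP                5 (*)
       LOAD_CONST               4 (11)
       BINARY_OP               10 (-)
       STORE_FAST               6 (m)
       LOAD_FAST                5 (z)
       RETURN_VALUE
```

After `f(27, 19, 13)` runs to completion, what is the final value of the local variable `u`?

LOAD_FAST a → push 27. Stack: [27]
LOAD_CONST → push 3. Stack: [27, 3]
BINARY_OP << → 27 << 3 = 216. Stack: [216]
STORE_FAST t → t=216. Stack: []
LOAD_CONST → push 12. Stack: [12]
LOAD_FAST c → push 13. Stack: [12, 13]
BINARY_OP - → 12 - 13 = -1. Stack: [-1]
LOAD_CONST → push 1. Stack: [-1, 1]
BINARY_OP >> → -1 >> 1 = -1. Stack: [-1]
STORE_FAST u → u=-1. Stack: []
LOAD_FAST t → push 216. Stack: [216]
LOAD_CONST → push 12. Stack: [216, 12]
BINARY_OP - → 216 - 12 = 204. Stack: [204]
LOAD_FAST b → push 19. Stack: [204, 19]
LOAD_CONST → push 3. Stack: [204, 19, 3]
BINARY_OP - → 19 - 3 = 16. Stack: [204, 16]
BINARY_OP - → 204 - 16 = 188. Stack: [188]
STORE_FAST t → t=188. Stack: []
LOAD_FAST_LOAD_FAST b,u → push 19,-1. Stack: [19, -1]
BINARY_OP * → 19 * -1 = -19. Stack: [-19]
STORE_FAST z → z=-19. Stack: []
LOAD_FAST_LOAD_FAST b,b → push 19,19. Stack: [19, 19]
BINARY_OP * → 19 * 19 = 361. Stack: [361]
LOAD_CONST → push 11. Stack: [361, 11]
BINARY_OP - → 361 - 11 = 350. Stack: [350]
STORE_FAST m → m=350. Stack: []
LOAD_FAST z → push -19. Stack: [-19]
RETURN_VALUE → return -19.

-1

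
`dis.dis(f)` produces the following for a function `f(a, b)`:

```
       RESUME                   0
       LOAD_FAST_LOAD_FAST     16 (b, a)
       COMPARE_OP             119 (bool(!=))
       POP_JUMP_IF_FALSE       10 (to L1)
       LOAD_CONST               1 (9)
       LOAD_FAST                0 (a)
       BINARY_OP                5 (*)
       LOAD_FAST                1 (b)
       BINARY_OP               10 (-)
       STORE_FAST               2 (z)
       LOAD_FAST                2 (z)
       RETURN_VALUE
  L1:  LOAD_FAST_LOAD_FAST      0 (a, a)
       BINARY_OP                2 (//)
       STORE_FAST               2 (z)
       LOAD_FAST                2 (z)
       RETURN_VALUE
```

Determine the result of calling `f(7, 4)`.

LOAD_FAST_LOAD_FAST b,a → push 4,7. Stack: [4, 7]
COMPARE_OP bool(!=) → 4 vs 7 = True. Stack: [True]
POP_JUMP_IF_FALSE → pop True; no jump. Stack: []
LOAD_CONST → push 9. Stack: [9]
LOAD_FAST a → push 7. Stack: [9, 7]
BINARY_OP * → 9 * 7 = 63. Stack: [63]
LOAD_FAST b → push 4. Stack: [63, 4]
BINARY_OP - → 63 - 4 = 59. Stack: [59]
STORE_FAST z → z=59. Stack: []
LOAD_FAST z → push 59. Stack: [59]
RETURN_VALUE → return 59.

59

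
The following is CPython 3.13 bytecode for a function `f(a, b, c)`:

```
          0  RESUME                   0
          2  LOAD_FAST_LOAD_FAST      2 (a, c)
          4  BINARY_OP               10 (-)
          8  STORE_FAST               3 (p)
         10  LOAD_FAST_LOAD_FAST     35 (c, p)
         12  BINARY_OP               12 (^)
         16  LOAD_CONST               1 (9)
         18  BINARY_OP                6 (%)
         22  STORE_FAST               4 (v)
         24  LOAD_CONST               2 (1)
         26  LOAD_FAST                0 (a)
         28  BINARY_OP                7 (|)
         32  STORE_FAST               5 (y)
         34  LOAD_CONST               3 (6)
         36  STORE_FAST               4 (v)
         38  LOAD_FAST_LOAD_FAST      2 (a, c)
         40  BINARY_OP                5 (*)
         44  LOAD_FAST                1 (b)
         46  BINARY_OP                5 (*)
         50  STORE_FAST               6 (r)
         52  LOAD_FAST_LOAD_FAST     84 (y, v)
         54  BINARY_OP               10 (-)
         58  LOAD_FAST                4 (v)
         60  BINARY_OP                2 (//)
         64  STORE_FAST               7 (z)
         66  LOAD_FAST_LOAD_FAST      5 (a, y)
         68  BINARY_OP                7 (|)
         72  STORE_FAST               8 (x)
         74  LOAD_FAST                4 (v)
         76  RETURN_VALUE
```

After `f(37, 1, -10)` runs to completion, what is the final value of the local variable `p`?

47

LOAD_FAST_LOAD_FAST a,c → push 37,-10. Stack: [37, -10]
BINARY_OP - → 37 - -10 = 47. Stack: [47]
STORE_FAST p → p=47. Stack: []
LOAD_FAST_LOAD_FAST c,p → push -10,47. Stack: [-10, 47]
BINARY_OP ^ → -10 ^ 47 = -39. Stack: [-39]
LOAD_CONST → push 9. Stack: [-39, 9]
BINARY_OP % → -39 % 9 = 6. Stack: [6]
STORE_FAST v → v=6. Stack: []
LOAD_CONST → push 1. Stack: [1]
LOAD_FAST a → push 37. Stack: [1, 37]
BINARY_OP | → 1 | 37 = 37. Stack: [37]
STORE_FAST y → y=37. Stack: []
LOAD_CONST → push 6. Stack: [6]
STORE_FAST v → v=6. Stack: []
LOAD_FAST_LOAD_FAST a,c → push 37,-10. Stack: [37, -10]
BINARY_OP * → 37 * -10 = -370. Stack: [-370]
LOAD_FAST b → push 1. Stack: [-370, 1]
BINARY_OP * → -370 * 1 = -370. Stack: [-370]
STORE_FAST r → r=-370. Stack: []
LOAD_FAST_LOAD_FAST y,v → push 37,6. Stack: [37, 6]
BINARY_OP - → 37 - 6 = 31. Stack: [31]
LOAD_FAST v → push 6. Stack: [31, 6]
BINARY_OP // → 31 // 6 = 5. Stack: [5]
STORE_FAST z → z=5. Stack: []
LOAD_FAST_LOAD_FAST a,y → push 37,37. Stack: [37, 37]
BINARY_OP | → 37 | 37 = 37. Stack: [37]
STORE_FAST x → x=37. Stack: []
LOAD_FAST v → push 6. Stack: [6]
RETURN_VALUE → return 6.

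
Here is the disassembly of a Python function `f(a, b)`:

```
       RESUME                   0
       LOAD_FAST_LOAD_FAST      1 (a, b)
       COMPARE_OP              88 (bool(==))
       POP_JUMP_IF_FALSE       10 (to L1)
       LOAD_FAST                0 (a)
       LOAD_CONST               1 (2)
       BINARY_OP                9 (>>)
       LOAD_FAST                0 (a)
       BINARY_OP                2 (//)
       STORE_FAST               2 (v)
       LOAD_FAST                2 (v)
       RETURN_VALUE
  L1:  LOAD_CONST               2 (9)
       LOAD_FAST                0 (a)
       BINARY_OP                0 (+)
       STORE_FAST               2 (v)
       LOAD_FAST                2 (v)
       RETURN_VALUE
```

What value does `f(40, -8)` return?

LOAD_FAST_LOAD_FAST a,b → push 40,-8. Stack: [40, -8]
COMPARE_OP bool(==) → 40 vs -8 = False. Stack: [False]
POP_JUMP_IF_FALSE → pop False; jump. Stack: []
LOAD_CONST → push 9. Stack: [9]
LOAD_FAST a → push 40. Stack: [9, 40]
BINARY_OP + → 9 + 40 = 49. Stack: [49]
STORE_FAST v → v=49. Stack: []
LOAD_FAST v → push 49. Stack: [49]
RETURN_VALUE → return 49.

49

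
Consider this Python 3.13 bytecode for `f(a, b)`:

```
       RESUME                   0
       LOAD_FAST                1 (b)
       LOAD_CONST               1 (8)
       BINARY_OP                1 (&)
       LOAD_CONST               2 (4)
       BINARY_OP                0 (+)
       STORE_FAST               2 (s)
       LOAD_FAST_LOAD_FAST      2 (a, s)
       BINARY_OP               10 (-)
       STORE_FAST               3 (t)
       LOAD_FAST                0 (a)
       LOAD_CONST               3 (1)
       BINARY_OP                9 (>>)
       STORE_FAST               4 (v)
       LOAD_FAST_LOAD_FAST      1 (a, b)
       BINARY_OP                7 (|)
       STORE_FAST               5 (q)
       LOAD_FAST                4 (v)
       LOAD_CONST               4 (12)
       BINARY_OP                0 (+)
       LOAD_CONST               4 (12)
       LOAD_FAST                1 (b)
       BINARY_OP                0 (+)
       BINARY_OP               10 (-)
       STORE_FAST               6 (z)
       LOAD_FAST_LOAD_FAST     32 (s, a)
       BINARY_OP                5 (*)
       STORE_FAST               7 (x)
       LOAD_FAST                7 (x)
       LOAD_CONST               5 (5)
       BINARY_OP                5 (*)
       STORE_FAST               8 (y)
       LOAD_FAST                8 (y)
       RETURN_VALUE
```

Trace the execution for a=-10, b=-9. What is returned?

LOAD_FAST b → push -9. Stack: [-9]
LOAD_CONST → push 8. Stack: [-9, 8]
BINARY_OP & → -9 & 8 = 0. Stack: [0]
LOAD_CONST → push 4. Stack: [0, 4]
BINARY_OP + → 0 + 4 = 4. Stack: [4]
STORE_FAST s → s=4. Stack: []
LOAD_FAST_LOAD_FAST a,s → push -10,4. Stack: [-10, 4]
BINARY_OP - → -10 - 4 = -14. Stack: [-14]
STORE_FAST t → t=-14. Stack: []
LOAD_FAST a → push -10. Stack: [-10]
LOAD_CONST → push 1. Stack: [-10, 1]
BINARY_OP >> → -10 >> 1 = -5. Stack: [-5]
STORE_FAST v → v=-5. Stack: []
LOAD_FAST_LOAD_FAST a,b → push -10,-9. Stack: [-10, -9]
BINARY_OP | → -10 | -9 = -9. Stack: [-9]
STORE_FAST q → q=-9. Stack: []
LOAD_FAST v → push -5. Stack: [-5]
LOAD_CONST → push 12. Stack: [-5, 12]
BINARY_OP + → -5 + 12 = 7. Stack: [7]
LOAD_CONST → push 12. Stack: [7, 12]
LOAD_FAST b → push -9. Stack: [7, 12, -9]
BINARY_OP + → 12 + -9 = 3. Stack: [7, 3]
BINARY_OP - → 7 - 3 = 4. Stack: [4]
STORE_FAST z → z=4. Stack: []
LOAD_FAST_LOAD_FAST s,a → push 4,-10. Stack: [4, -10]
BINARY_OP * → 4 * -10 = -40. Stack: [-40]
STORE_FAST x → x=-40. Stack: []
LOAD_FAST x → push -40. Stack: [-40]
LOAD_CONST → push 5. Stack: [-40, 5]
BINARY_OP * → -40 * 5 = -200. Stack: [-200]
STORE_FAST y → y=-200. Stack: []
LOAD_FAST y → push -200. Stack: [-200]
RETURN_VALUE → return -200.

-200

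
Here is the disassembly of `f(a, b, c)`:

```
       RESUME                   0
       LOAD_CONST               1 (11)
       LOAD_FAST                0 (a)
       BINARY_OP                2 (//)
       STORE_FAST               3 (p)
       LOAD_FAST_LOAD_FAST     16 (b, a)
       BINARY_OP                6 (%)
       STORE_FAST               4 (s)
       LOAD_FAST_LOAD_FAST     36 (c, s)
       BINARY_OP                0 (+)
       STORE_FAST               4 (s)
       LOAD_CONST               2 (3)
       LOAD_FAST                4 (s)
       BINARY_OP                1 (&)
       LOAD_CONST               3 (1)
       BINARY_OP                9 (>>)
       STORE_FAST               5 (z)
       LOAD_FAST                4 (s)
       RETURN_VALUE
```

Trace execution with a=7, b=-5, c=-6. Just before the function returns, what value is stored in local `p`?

LOAD_CONST → push 11. Stack: [11]
LOAD_FAST a → push 7. Stack: [11, 7]
BINARY_OP // → 11 // 7 = 1. Stack: [1]
STORE_FAST p → p=1. Stack: []
LOAD_FAST_LOAD_FAST b,a → push -5,7. Stack: [-5, 7]
BINARY_OP % → -5 % 7 = 2. Stack: [2]
STORE_FAST s → s=2. Stack: []
LOAD_FAST_LOAD_FAST c,s → push -6,2. Stack: [-6, 2]
BINARY_OP + → -6 + 2 = -4. Stack: [-4]
STORE_FAST s → s=-4. Stack: []
LOAD_CONST → push 3. Stack: [3]
LOAD_FAST s → push -4. Stack: [3, -4]
BINARY_OP & → 3 & -4 = 0. Stack: [0]
LOAD_CONST → push 1. Stack: [0, 1]
BINARY_OP >> → 0 >> 1 = 0. Stack: [0]
STORE_FAST z → z=0. Stack: []
LOAD_FAST s → push -4. Stack: [-4]
RETURN_VALUE → return -4.

1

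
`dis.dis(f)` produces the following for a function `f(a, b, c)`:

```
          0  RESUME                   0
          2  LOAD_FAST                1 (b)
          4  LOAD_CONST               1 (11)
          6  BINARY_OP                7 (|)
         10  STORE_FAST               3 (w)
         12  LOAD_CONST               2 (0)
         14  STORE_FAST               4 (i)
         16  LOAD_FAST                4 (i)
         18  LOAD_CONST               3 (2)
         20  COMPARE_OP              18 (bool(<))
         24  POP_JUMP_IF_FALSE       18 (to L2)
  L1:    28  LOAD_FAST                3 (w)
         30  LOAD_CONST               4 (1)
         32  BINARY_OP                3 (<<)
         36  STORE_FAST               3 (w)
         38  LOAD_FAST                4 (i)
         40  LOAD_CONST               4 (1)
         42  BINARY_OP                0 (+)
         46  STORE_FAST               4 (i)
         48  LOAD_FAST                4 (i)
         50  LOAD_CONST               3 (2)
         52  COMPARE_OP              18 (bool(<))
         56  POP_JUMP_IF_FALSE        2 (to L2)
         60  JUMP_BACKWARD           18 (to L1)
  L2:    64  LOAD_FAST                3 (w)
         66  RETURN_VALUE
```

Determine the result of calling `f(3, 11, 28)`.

LOAD_FAST b → push 11. Stack: [11]
LOAD_CONST → push 11. Stack: [11, 11]
BINARY_OP | → 11 | 11 = 11. Stack: [11]
STORE_FAST w → w=11. Stack: []
LOAD_CONST → push 0. Stack: [0]
STORE_FAST i → i=0. Stack: []
LOAD_FAST i → push 0. Stack: [0]
LOAD_CONST → push 2. Stack: [0, 2]
COMPARE_OP bool(<) → 0 vs 2 = True. Stack: [True]
POP_JUMP_IF_FALSE → pop True; no jump. Stack: []
LOAD_FAST w → push 11. Stack: [11]
LOAD_CONST → push 1. Stack: [11, 1]
BINARY_OP << → 11 << 1 = 22. Stack: [22]
STORE_FAST w → w=22. Stack: []
LOAD_FAST i → push 0. Stack: [0]
LOAD_CONST → push 1. Stack: [0, 1]
BINARY_OP + → 0 + 1 = 1. Stack: [1]
STORE_FAST i → i=1. Stack: []
LOAD_FAST i → push 1. Stack: [1]
LOAD_CONST → push 2. Stack: [1, 2]
COMPARE_OP bool(<) → 1 vs 2 = True. Stack: [True]
POP_JUMP_IF_FALSE → pop True; no jump. Stack: []
LOAD_FAST w → push 22. Stack: [22]
LOAD_CONST → push 1. Stack: [22, 1]
BINARY_OP << → 22 << 1 = 44. Stack: [44]
STORE_FAST w → w=44. Stack: []
LOAD_FAST i → push 1. Stack: [1]
LOAD_CONST → push 1. Stack: [1, 1]
BINARY_OP + → 1 + 1 = 2. Stack: [2]
STORE_FAST i → i=2. Stack: []
LOAD_FAST i → push 2. Stack: [2]
LOAD_CONST → push 2. Stack: [2, 2]
COMPARE_OP bool(<) → 2 vs 2 = False. Stack: [False]
POP_JUMP_IF_FALSE → pop False; jump. Stack: []
LOAD_FAST w → push 44. Stack: [44]
RETURN_VALUE → return 44.

44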